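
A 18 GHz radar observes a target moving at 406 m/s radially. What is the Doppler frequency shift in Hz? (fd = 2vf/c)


fd = 2 * 406 * 18000000000.0 / 3e8 = 48720.0 Hz

48720.0 Hz


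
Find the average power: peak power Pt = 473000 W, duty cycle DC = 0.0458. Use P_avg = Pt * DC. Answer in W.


P_avg = 473000 * 0.0458 = 21663.4 W

21663.4 W


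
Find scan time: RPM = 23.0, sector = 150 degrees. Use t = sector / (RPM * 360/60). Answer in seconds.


t = 150 / (23.0 * 360) * 60 = 1.09 s

1.09 s


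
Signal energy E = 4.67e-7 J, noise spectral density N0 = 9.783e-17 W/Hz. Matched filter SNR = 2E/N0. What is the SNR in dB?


SNR_lin = 2 * 4.67e-7 / 9.783e-17 = 9.547e9
SNR_dB = 10*log10(9.547e9) = 99.8 dB

99.8 dB


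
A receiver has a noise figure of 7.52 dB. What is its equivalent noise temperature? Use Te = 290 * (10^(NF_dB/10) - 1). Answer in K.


NF_lin = 10^(7.52/10) = 5.64937
Te = 290 * (5.64937 - 1) = 1348.3 K

1348.3 K


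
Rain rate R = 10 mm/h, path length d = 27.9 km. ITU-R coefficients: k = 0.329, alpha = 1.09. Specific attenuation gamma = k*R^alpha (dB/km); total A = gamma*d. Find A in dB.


gamma = 0.329 * 10^1.09 = 4.047584 dB/km
A = 4.047584 * 27.9 = 112.93 dB

112.93 dB


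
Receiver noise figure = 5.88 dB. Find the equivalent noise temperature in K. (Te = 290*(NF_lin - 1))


NF_lin = 10^(5.88/10) = 3.872576
Te = 290 * (3.872576 - 1) = 833.0 K

833.0 K


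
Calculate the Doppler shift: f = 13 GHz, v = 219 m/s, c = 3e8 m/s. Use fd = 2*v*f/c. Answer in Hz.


fd = 2 * 219 * 13000000000.0 / 3e8 = 18980.0 Hz

18980.0 Hz


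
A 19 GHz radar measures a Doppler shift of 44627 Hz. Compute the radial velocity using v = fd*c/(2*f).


v = 44627 * 3e8 / (2 * 19000000000.0) = 352.3 m/s

352.3 m/s


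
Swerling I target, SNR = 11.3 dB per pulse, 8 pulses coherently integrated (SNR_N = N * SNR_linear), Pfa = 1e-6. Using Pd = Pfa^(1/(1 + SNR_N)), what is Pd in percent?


SNR_lin = 10^(11.3/10) = 13.48963
SNR_N = 8 * 13.48963 = 107.91704
1/(1 + SNR_N) = 1/108.91704 = 0.0091813
Pd = (1e-6)^0.0091813 = 0.88087
Pd = 88.1%

88.1%


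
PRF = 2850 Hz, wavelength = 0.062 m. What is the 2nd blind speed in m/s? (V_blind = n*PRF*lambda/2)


V_blind = 2 * 2850 * 0.062 / 2 = 176.7 m/s

176.7 m/s


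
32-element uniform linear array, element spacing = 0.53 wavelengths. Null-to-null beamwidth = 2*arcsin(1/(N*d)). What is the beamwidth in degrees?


1/(N*d) = 1/(32*0.53) = 0.058962
BW = 2*arcsin(0.058962) = 6.8 degrees

6.8 degrees


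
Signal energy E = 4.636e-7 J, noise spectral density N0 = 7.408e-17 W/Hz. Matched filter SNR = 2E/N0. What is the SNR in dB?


SNR_lin = 2 * 4.636e-7 / 7.408e-17 = 1.252e10
SNR_dB = 10*log10(1.252e10) = 101.0 dB

101.0 dB


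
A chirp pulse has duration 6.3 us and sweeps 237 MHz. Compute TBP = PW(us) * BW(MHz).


TBP = 6.3 * 237 = 1493.1

1493.1


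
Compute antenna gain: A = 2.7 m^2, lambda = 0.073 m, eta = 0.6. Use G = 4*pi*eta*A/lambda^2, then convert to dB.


G_linear = 4*pi*0.6*2.7/0.073^2 = 3820.14
G_dB = 10*log10(3820.14) = 35.8 dB

35.8 dB


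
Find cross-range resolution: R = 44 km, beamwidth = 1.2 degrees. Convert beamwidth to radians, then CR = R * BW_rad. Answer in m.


BW_rad = 0.020943951
CR = 44000 * 0.020943951 = 921.5 m

921.5 m


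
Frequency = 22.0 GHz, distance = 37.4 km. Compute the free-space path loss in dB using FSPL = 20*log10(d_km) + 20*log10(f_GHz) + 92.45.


20*log10(37.4) = 31.46
20*log10(22.0) = 26.85
FSPL = 150.8 dB

150.8 dB


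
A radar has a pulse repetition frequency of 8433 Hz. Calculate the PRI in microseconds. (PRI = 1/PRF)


PRI = 1/8433 = 0.0001185818 s = 118.6 us

118.6 us


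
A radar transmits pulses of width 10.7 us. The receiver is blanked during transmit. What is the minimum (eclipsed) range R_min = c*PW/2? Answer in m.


R_min = 3e8 * 10.7e-6 / 2 = 1605.0 m

1605.0 m


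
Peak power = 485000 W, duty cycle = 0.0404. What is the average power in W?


P_avg = 485000 * 0.0404 = 19594.0 W

19594.0 W


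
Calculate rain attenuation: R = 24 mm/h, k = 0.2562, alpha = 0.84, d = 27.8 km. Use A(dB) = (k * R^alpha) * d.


gamma = 0.2562 * 24^0.84 = 3.697912 dB/km
A = 3.697912 * 27.8 = 102.8 dB

102.8 dB


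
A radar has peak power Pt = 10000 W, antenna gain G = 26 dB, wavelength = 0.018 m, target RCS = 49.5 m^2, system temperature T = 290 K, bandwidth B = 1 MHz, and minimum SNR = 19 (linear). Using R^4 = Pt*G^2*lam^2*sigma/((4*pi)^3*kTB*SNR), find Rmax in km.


G_lin = 10^(26/10) = 398.107171
R^4 = 10000 * 398.107171^2 * 0.018^2 * 49.5 / ((4*pi)^3 * 1.38e-23 * 290 * 1000000.0 * 19)
R^4 = 1.68457e17 m^4
R_max = (1.68457e17)^(1/4) = 20259.2 m = 20.3 km

20.3 km


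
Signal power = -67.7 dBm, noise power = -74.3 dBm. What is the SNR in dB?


SNR = -67.7 - (-74.3) = 6.6 dB

6.6 dB


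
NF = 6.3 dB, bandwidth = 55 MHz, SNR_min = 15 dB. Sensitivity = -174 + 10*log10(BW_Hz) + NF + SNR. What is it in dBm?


10*log10(55000000.0) = 77.4
S = -174 + 77.4 + 6.3 + 15 = -75.3 dBm

-75.3 dBm


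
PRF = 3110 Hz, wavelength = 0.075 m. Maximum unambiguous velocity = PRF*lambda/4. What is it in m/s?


V_ua = 3110 * 0.075 / 4 = 58.3 m/s

58.3 m/s


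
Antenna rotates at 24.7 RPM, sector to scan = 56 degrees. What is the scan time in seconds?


t = 56 / (24.7 * 360) * 60 = 0.38 s

0.38 s


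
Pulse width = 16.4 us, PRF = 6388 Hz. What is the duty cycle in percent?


DC = 16.4e-6 * 6388 * 100 = 10.48%

10.48%


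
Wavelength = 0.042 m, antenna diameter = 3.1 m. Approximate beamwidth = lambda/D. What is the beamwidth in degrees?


BW_rad = 0.042 / 3.1 = 0.013548
BW_deg = 0.78 degrees

0.78 degrees


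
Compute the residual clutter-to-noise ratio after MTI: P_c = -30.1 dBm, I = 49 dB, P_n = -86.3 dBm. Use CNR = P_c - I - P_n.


CNR = -30.1 - 49 - (-86.3) = 7.2 dB

7.2 dB


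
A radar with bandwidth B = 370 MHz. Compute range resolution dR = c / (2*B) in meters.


dR = 3e8 / (2 * 370000000.0) = 0.41 m

0.41 m


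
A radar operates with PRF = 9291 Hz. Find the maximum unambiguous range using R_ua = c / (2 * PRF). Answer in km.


R_ua = 3e8 / (2 * 9291) = 16144.7 m = 16.1 km

16.1 km


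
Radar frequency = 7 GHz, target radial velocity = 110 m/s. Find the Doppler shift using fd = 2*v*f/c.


fd = 2 * 110 * 7000000000.0 / 3e8 = 5133.3 Hz

5133.3 Hz


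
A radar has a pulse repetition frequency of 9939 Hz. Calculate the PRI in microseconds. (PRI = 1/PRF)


PRI = 1/9939 = 0.0001006137 s = 100.6 us

100.6 us


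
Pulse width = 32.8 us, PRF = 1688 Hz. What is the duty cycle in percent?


DC = 32.8e-6 * 1688 * 100 = 5.54%

5.54%


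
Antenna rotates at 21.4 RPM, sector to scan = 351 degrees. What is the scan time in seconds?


t = 351 / (21.4 * 360) * 60 = 2.73 s

2.73 s


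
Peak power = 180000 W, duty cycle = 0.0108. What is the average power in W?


P_avg = 180000 * 0.0108 = 1944.0 W

1944.0 W


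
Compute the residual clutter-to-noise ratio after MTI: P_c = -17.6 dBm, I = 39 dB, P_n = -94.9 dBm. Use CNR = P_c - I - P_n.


CNR = -17.6 - 39 - (-94.9) = 38.3 dB

38.3 dB


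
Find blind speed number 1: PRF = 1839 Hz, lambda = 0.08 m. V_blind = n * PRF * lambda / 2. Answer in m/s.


V_blind = 1 * 1839 * 0.08 / 2 = 73.6 m/s

73.6 m/s


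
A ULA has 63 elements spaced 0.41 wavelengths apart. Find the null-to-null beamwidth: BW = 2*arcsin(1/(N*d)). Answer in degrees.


1/(N*d) = 1/(63*0.41) = 0.038715
BW = 2*arcsin(0.038715) = 4.4 degrees

4.4 degrees


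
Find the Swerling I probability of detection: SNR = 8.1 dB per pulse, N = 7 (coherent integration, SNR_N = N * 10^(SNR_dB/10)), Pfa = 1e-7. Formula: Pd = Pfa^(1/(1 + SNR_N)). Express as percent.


SNR_lin = 10^(8.1/10) = 6.45654
SNR_N = 7 * 6.45654 = 45.19578
1/(1 + SNR_N) = 1/46.19578 = 0.021647
Pd = (1e-7)^0.021647 = 0.70546
Pd = 70.5%

70.5%


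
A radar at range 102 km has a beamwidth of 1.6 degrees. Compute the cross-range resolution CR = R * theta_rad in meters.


BW_rad = 0.027925268
CR = 102000 * 0.027925268 = 2848.4 m

2848.4 m


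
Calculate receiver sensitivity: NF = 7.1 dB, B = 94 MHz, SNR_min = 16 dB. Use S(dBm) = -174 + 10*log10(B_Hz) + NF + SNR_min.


10*log10(94000000.0) = 79.73
S = -174 + 79.73 + 7.1 + 16 = -71.2 dBm

-71.2 dBm


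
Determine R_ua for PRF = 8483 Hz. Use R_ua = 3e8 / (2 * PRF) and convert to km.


R_ua = 3e8 / (2 * 8483) = 17682.4 m = 17.7 km

17.7 km


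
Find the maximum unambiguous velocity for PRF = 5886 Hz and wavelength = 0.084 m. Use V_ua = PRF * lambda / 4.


V_ua = 5886 * 0.084 / 4 = 123.6 m/s

123.6 m/s


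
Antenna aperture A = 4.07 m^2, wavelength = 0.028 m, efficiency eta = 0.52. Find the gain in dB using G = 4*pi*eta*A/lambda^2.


G_linear = 4*pi*0.52*4.07/0.028^2 = 33922.79
G_dB = 10*log10(33922.79) = 45.3 dB

45.3 dB


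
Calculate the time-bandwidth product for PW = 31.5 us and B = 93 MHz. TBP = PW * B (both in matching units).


TBP = 31.5 * 93 = 2929.5

2929.5


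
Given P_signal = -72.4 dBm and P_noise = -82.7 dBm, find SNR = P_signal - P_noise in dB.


SNR = -72.4 - (-82.7) = 10.3 dB

10.3 dB


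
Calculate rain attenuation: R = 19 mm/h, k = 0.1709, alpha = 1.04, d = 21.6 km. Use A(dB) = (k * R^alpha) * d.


gamma = 0.1709 * 19^1.04 = 3.652967 dB/km
A = 3.652967 * 21.6 = 78.9 dB

78.9 dB


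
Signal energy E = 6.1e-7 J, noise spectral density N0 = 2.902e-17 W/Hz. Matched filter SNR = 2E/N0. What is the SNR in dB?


SNR_lin = 2 * 6.1e-7 / 2.902e-17 = 4.204e10
SNR_dB = 10*log10(4.204e10) = 106.2 dB

106.2 dB


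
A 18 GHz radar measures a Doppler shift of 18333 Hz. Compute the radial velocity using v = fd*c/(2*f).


v = 18333 * 3e8 / (2 * 18000000000.0) = 152.8 m/s

152.8 m/s


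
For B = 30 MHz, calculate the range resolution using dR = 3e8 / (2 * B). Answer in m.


dR = 3e8 / (2 * 30000000.0) = 5.0 m

5.0 m


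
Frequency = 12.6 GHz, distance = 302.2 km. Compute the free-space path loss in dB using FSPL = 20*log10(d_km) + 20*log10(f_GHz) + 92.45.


20*log10(302.2) = 49.61
20*log10(12.6) = 22.01
FSPL = 164.1 dB

164.1 dB


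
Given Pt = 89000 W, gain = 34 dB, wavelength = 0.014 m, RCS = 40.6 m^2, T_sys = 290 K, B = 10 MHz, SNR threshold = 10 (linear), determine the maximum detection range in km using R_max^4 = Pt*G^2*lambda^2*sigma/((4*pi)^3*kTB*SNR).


G_lin = 10^(34/10) = 2511.886432
R^4 = 89000 * 2511.886432^2 * 0.014^2 * 40.6 / ((4*pi)^3 * 1.38e-23 * 290 * 10000000.0 * 10)
R^4 = 5.62685e18 m^4
R_max = (5.62685e18)^(1/4) = 48704.2 m = 48.7 km

48.7 km


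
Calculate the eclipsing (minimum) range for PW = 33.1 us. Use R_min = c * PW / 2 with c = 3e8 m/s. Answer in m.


R_min = 3e8 * 33.1e-6 / 2 = 4965.0 m

4965.0 m


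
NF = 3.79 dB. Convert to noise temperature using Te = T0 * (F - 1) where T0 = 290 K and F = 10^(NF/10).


NF_lin = 10^(3.79/10) = 2.393316
Te = 290 * (2.393316 - 1) = 404.1 K

404.1 K


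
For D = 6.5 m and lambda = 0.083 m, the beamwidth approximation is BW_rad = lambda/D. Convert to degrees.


BW_rad = 0.083 / 6.5 = 0.012769
BW_deg = 0.73 degrees

0.73 degrees


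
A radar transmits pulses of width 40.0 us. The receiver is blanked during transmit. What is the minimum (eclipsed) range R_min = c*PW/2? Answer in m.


R_min = 3e8 * 40.0e-6 / 2 = 6000.0 m

6000.0 m


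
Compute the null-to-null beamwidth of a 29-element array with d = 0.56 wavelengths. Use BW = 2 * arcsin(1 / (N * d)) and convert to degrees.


1/(N*d) = 1/(29*0.56) = 0.061576
BW = 2*arcsin(0.061576) = 7.1 degrees

7.1 degrees


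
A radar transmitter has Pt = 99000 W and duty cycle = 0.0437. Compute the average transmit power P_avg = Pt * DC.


P_avg = 99000 * 0.0437 = 4326.3 W

4326.3 W


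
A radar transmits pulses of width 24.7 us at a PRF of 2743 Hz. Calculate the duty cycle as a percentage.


DC = 24.7e-6 * 2743 * 100 = 6.78%

6.78%


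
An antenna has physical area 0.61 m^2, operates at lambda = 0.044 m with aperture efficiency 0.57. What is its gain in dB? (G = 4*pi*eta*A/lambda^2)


G_linear = 4*pi*0.57*0.61/0.044^2 = 2256.88
G_dB = 10*log10(2256.88) = 33.5 dB

33.5 dB


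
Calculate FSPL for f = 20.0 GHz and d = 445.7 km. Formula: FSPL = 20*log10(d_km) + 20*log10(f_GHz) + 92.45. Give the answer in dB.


20*log10(445.7) = 52.98
20*log10(20.0) = 26.02
FSPL = 171.5 dB

171.5 dB


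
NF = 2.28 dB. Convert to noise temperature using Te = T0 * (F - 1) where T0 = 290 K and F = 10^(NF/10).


NF_lin = 10^(2.28/10) = 1.690441
Te = 290 * (1.690441 - 1) = 200.2 K

200.2 K


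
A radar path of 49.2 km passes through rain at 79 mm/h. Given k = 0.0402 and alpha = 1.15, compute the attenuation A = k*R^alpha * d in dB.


gamma = 0.0402 * 79^1.15 = 6.116419 dB/km
A = 6.116419 * 49.2 = 300.93 dB

300.93 dB


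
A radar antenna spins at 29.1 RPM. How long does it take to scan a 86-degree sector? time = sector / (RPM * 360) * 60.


t = 86 / (29.1 * 360) * 60 = 0.49 s

0.49 s


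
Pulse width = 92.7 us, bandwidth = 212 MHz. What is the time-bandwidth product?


TBP = 92.7 * 212 = 19652.4

19652.4


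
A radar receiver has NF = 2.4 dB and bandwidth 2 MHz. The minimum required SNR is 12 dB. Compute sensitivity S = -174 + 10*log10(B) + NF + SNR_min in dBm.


10*log10(2000000.0) = 63.01
S = -174 + 63.01 + 2.4 + 12 = -96.6 dBm

-96.6 dBm


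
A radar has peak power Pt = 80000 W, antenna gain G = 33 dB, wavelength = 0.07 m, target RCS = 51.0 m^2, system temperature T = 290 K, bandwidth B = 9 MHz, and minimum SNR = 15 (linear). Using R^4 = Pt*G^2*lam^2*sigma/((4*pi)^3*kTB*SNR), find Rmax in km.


G_lin = 10^(33/10) = 1995.262315
R^4 = 80000 * 1995.262315^2 * 0.07^2 * 51.0 / ((4*pi)^3 * 1.38e-23 * 290 * 9000000.0 * 15)
R^4 = 7.42362e19 m^4
R_max = (7.42362e19)^(1/4) = 92822.6 m = 92.8 km

92.8 km


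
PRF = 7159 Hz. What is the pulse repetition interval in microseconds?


PRI = 1/7159 = 0.0001396843 s = 139.7 us

139.7 us


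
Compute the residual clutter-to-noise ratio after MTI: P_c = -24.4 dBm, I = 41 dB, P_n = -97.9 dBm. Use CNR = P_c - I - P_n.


CNR = -24.4 - 41 - (-97.9) = 32.5 dB

32.5 dB


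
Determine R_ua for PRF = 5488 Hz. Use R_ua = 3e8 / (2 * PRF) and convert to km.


R_ua = 3e8 / (2 * 5488) = 27332.4 m = 27.3 km

27.3 km


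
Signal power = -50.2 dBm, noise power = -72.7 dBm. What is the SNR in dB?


SNR = -50.2 - (-72.7) = 22.5 dB

22.5 dB


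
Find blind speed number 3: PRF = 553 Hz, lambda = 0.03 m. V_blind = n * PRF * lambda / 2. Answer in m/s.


V_blind = 3 * 553 * 0.03 / 2 = 24.9 m/s

24.9 m/s


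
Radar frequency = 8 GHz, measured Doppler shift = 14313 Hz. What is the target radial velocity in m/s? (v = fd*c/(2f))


v = 14313 * 3e8 / (2 * 8000000000.0) = 268.4 m/s

268.4 m/s


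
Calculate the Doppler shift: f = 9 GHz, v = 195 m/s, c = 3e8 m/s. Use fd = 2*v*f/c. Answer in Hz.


fd = 2 * 195 * 9000000000.0 / 3e8 = 11700.0 Hz

11700.0 Hz


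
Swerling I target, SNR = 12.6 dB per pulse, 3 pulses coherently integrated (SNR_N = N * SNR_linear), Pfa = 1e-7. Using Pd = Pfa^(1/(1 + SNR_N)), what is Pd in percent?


SNR_lin = 10^(12.6/10) = 18.19701
SNR_N = 3 * 18.19701 = 54.59103
1/(1 + SNR_N) = 1/55.59103 = 0.0179885
Pd = (1e-7)^0.0179885 = 0.74831
Pd = 74.8%

74.8%


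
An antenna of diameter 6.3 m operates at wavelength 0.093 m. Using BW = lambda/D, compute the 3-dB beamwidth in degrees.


BW_rad = 0.093 / 6.3 = 0.014762
BW_deg = 0.85 degrees

0.85 degrees


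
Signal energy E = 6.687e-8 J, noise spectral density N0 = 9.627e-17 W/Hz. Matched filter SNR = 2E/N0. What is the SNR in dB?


SNR_lin = 2 * 6.687e-8 / 9.627e-17 = 1.389e9
SNR_dB = 10*log10(1.389e9) = 91.4 dB

91.4 dB


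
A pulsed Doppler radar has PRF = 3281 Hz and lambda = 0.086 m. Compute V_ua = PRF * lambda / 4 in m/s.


V_ua = 3281 * 0.086 / 4 = 70.5 m/s

70.5 m/s


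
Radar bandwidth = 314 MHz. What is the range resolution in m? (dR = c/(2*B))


dR = 3e8 / (2 * 314000000.0) = 0.48 m

0.48 m


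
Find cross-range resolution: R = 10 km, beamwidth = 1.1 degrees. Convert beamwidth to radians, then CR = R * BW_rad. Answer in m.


BW_rad = 0.019198622
CR = 10000 * 0.019198622 = 192.0 m

192.0 m


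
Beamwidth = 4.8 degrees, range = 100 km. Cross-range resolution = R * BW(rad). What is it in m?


BW_rad = 0.083775804
CR = 100000 * 0.083775804 = 8377.6 m

8377.6 m


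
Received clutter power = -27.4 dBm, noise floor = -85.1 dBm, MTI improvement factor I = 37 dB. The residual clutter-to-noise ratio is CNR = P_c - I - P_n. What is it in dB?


CNR = -27.4 - 37 - (-85.1) = 20.7 dB

20.7 dB


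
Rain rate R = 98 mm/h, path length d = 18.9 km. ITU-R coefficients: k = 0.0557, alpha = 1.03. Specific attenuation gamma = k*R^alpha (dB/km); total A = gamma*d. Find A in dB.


gamma = 0.0557 * 98^1.03 = 6.263514 dB/km
A = 6.263514 * 18.9 = 118.38 dB

118.38 dB


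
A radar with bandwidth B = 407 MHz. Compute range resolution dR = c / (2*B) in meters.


dR = 3e8 / (2 * 407000000.0) = 0.37 m

0.37 m


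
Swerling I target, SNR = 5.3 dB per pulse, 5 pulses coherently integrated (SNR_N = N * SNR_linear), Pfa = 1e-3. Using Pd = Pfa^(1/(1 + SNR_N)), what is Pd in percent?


SNR_lin = 10^(5.3/10) = 3.38844
SNR_N = 5 * 3.38844 = 16.9422
1/(1 + SNR_N) = 1/17.9422 = 0.0557345
Pd = (1e-3)^0.0557345 = 0.68045
Pd = 68.0%

68.0%


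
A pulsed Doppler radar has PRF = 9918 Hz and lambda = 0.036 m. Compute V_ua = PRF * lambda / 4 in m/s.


V_ua = 9918 * 0.036 / 4 = 89.3 m/s

89.3 m/s


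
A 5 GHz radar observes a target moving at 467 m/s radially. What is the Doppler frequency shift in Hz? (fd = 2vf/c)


fd = 2 * 467 * 5000000000.0 / 3e8 = 15566.7 Hz

15566.7 Hz


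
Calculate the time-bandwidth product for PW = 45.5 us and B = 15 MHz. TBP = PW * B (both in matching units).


TBP = 45.5 * 15 = 682.5

682.5


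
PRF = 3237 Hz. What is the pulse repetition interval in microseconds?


PRI = 1/3237 = 0.000308928 s = 308.9 us

308.9 us


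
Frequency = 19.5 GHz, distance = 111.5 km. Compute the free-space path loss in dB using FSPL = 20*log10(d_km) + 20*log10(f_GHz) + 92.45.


20*log10(111.5) = 40.95
20*log10(19.5) = 25.8
FSPL = 159.2 dB

159.2 dB


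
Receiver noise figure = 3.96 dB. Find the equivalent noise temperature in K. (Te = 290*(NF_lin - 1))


NF_lin = 10^(3.96/10) = 2.488857
Te = 290 * (2.488857 - 1) = 431.8 K

431.8 K


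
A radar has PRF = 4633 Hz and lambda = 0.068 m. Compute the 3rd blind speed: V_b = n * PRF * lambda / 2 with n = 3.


V_blind = 3 * 4633 * 0.068 / 2 = 472.6 m/s

472.6 m/s


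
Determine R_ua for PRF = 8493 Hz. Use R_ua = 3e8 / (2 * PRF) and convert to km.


R_ua = 3e8 / (2 * 8493) = 17661.6 m = 17.7 km

17.7 km


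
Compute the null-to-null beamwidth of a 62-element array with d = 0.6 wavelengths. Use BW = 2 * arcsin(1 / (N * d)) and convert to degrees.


1/(N*d) = 1/(62*0.6) = 0.026882
BW = 2*arcsin(0.026882) = 3.1 degrees

3.1 degrees


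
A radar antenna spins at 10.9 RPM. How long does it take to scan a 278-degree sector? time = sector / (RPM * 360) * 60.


t = 278 / (10.9 * 360) * 60 = 4.25 s

4.25 s


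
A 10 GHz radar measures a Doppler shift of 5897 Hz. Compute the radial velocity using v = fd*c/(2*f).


v = 5897 * 3e8 / (2 * 10000000000.0) = 88.5 m/s

88.5 m/s


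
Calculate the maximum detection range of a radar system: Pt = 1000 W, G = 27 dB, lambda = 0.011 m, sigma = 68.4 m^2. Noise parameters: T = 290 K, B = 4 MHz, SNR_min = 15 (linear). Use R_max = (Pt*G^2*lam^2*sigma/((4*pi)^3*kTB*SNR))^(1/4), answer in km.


G_lin = 10^(27/10) = 501.187234
R^4 = 1000 * 501.187234^2 * 0.011^2 * 68.4 / ((4*pi)^3 * 1.38e-23 * 290 * 4000000.0 * 15)
R^4 = 4.36298e15 m^4
R_max = (4.36298e15)^(1/4) = 8127.3 m = 8.1 km

8.1 km


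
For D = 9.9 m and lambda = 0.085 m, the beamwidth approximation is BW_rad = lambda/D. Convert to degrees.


BW_rad = 0.085 / 9.9 = 0.008586
BW_deg = 0.49 degrees

0.49 degrees


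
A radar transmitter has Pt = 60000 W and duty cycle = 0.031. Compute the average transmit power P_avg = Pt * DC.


P_avg = 60000 * 0.031 = 1860.0 W

1860.0 W


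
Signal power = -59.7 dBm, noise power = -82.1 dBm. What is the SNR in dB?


SNR = -59.7 - (-82.1) = 22.4 dB

22.4 dB


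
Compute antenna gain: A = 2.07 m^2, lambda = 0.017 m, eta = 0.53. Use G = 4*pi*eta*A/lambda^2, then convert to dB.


G_linear = 4*pi*0.53*2.07/0.017^2 = 47704.38
G_dB = 10*log10(47704.38) = 46.8 dB

46.8 dB


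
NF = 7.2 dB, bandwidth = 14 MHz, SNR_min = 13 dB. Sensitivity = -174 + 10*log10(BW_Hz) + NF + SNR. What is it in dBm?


10*log10(14000000.0) = 71.46
S = -174 + 71.46 + 7.2 + 13 = -82.3 dBm

-82.3 dBm


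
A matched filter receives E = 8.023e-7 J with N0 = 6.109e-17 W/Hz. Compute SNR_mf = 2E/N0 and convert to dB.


SNR_lin = 2 * 8.023e-7 / 6.109e-17 = 2.627e10
SNR_dB = 10*log10(2.627e10) = 104.2 dB

104.2 dB


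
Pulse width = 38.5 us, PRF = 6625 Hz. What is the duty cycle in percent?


DC = 38.5e-6 * 6625 * 100 = 25.51%

25.51%


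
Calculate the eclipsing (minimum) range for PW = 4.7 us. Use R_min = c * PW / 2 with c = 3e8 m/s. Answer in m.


R_min = 3e8 * 4.7e-6 / 2 = 705.0 m

705.0 m


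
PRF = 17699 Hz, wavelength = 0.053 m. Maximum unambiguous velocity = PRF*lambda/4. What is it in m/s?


V_ua = 17699 * 0.053 / 4 = 234.5 m/s

234.5 m/s


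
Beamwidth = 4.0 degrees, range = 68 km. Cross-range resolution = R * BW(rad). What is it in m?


BW_rad = 0.06981317
CR = 68000 * 0.06981317 = 4747.3 m

4747.3 m


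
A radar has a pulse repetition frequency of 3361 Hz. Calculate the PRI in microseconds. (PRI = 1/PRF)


PRI = 1/3361 = 0.0002975305 s = 297.5 us

297.5 us


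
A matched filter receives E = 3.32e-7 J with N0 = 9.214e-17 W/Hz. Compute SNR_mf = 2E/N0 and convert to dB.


SNR_lin = 2 * 3.32e-7 / 9.214e-17 = 7.206e9
SNR_dB = 10*log10(7.206e9) = 98.6 dB

98.6 dB


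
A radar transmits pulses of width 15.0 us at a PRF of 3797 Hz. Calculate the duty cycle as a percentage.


DC = 15.0e-6 * 3797 * 100 = 5.7%

5.7%


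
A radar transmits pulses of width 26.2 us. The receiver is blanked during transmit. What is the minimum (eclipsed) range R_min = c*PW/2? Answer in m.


R_min = 3e8 * 26.2e-6 / 2 = 3930.0 m

3930.0 m


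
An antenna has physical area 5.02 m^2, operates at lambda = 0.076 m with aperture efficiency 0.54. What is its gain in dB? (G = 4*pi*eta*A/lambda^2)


G_linear = 4*pi*0.54*5.02/0.076^2 = 5897.67
G_dB = 10*log10(5897.67) = 37.7 dB

37.7 dB


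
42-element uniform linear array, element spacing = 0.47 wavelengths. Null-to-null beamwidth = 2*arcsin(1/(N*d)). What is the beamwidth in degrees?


1/(N*d) = 1/(42*0.47) = 0.050659
BW = 2*arcsin(0.050659) = 5.8 degrees

5.8 degrees


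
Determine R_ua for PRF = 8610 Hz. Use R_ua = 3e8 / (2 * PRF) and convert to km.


R_ua = 3e8 / (2 * 8610) = 17421.6 m = 17.4 km

17.4 km


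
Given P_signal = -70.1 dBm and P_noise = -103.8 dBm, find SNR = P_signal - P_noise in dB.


SNR = -70.1 - (-103.8) = 33.7 dB

33.7 dB


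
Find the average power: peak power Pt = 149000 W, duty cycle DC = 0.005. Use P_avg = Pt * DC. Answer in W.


P_avg = 149000 * 0.005 = 745.0 W

745.0 W


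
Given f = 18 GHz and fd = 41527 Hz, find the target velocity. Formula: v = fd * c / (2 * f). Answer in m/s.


v = 41527 * 3e8 / (2 * 18000000000.0) = 346.1 m/s

346.1 m/s


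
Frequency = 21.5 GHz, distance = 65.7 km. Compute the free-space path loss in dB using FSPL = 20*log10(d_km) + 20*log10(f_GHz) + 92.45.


20*log10(65.7) = 36.35
20*log10(21.5) = 26.65
FSPL = 155.5 dB

155.5 dB


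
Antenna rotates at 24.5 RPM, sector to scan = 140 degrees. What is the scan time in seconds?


t = 140 / (24.5 * 360) * 60 = 0.95 s

0.95 s


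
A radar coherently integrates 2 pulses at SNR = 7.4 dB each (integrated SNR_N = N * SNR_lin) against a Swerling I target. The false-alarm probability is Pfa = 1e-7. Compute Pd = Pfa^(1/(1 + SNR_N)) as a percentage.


SNR_lin = 10^(7.4/10) = 5.49541
SNR_N = 2 * 5.49541 = 10.99082
1/(1 + SNR_N) = 1/11.99082 = 0.0833971
Pd = (1e-7)^0.0833971 = 0.26075
Pd = 26.1%

26.1%


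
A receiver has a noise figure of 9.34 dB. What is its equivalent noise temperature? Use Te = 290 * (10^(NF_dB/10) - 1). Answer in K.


NF_lin = 10^(9.34/10) = 8.590135
Te = 290 * (8.590135 - 1) = 2201.1 K

2201.1 K


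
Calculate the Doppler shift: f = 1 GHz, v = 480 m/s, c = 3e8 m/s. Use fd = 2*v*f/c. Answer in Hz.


fd = 2 * 480 * 1000000000.0 / 3e8 = 3200.0 Hz

3200.0 Hz


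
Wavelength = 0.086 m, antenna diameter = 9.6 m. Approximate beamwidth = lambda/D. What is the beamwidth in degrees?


BW_rad = 0.086 / 9.6 = 0.008958
BW_deg = 0.51 degrees

0.51 degrees


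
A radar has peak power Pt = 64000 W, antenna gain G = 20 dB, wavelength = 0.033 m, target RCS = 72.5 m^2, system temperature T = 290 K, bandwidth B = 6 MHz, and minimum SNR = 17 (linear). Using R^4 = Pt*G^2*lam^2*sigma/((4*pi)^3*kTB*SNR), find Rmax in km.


G_lin = 10^(20/10) = 100.0
R^4 = 64000 * 100.0^2 * 0.033^2 * 72.5 / ((4*pi)^3 * 1.38e-23 * 290 * 6000000.0 * 17)
R^4 = 6.23791e16 m^4
R_max = (6.23791e16)^(1/4) = 15803.7 m = 15.8 km

15.8 km


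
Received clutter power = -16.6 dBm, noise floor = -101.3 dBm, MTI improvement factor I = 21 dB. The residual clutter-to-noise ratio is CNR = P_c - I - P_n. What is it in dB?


CNR = -16.6 - 21 - (-101.3) = 63.7 dB

63.7 dB


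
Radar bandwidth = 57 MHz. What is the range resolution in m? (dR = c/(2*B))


dR = 3e8 / (2 * 57000000.0) = 2.63 m

2.63 m


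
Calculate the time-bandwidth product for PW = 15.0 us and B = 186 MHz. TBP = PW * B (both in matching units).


TBP = 15.0 * 186 = 2790.0

2790.0


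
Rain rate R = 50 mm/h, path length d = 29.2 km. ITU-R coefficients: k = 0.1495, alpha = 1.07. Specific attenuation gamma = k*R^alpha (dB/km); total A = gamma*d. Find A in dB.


gamma = 0.1495 * 50^1.07 = 9.829674 dB/km
A = 9.829674 * 29.2 = 287.03 dB

287.03 dB


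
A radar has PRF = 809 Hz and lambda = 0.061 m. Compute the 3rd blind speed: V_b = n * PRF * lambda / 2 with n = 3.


V_blind = 3 * 809 * 0.061 / 2 = 74.0 m/s

74.0 m/s


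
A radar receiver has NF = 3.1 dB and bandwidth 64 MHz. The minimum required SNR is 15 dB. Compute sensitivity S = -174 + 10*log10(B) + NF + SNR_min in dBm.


10*log10(64000000.0) = 78.06
S = -174 + 78.06 + 3.1 + 15 = -77.8 dBm

-77.8 dBm


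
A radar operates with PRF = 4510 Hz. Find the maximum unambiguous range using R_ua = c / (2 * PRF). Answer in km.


R_ua = 3e8 / (2 * 4510) = 33259.4 m = 33.3 km

33.3 km


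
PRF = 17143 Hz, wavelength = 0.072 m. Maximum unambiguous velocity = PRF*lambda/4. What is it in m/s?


V_ua = 17143 * 0.072 / 4 = 308.6 m/s

308.6 m/s


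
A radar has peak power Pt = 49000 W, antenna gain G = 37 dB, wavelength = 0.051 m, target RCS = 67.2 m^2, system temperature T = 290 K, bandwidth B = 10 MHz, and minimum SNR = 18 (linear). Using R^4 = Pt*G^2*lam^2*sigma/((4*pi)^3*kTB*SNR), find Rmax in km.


G_lin = 10^(37/10) = 5011.872336
R^4 = 49000 * 5011.872336^2 * 0.051^2 * 67.2 / ((4*pi)^3 * 1.38e-23 * 290 * 10000000.0 * 18)
R^4 = 1.50497e20 m^4
R_max = (1.50497e20)^(1/4) = 110759.7 m = 110.8 km

110.8 km


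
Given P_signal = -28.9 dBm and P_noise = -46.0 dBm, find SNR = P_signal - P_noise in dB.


SNR = -28.9 - (-46.0) = 17.1 dB

17.1 dB


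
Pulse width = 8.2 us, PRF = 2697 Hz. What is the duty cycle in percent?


DC = 8.2e-6 * 2697 * 100 = 2.21%

2.21%


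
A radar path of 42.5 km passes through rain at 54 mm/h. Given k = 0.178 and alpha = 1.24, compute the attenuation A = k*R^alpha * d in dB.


gamma = 0.178 * 54^1.24 = 25.037344 dB/km
A = 25.037344 * 42.5 = 1064.09 dB

1064.09 dB


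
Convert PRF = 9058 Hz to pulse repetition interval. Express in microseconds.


PRI = 1/9058 = 0.0001103996 s = 110.4 us

110.4 us


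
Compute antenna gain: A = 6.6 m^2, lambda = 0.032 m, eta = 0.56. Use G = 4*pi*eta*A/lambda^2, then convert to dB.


G_linear = 4*pi*0.56*6.6/0.032^2 = 45356.74
G_dB = 10*log10(45356.74) = 46.6 dB

46.6 dB


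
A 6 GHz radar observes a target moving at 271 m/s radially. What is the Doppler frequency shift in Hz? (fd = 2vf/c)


fd = 2 * 271 * 6000000000.0 / 3e8 = 10840.0 Hz

10840.0 Hz


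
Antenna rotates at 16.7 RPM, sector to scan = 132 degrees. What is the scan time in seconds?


t = 132 / (16.7 * 360) * 60 = 1.32 s

1.32 s


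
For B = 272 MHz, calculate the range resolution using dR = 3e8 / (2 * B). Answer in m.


dR = 3e8 / (2 * 272000000.0) = 0.55 m

0.55 m


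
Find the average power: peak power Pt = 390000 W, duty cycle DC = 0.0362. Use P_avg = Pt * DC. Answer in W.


P_avg = 390000 * 0.0362 = 14118.0 W

14118.0 W


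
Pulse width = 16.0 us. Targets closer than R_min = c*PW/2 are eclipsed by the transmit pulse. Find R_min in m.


R_min = 3e8 * 16.0e-6 / 2 = 2400.0 m

2400.0 m


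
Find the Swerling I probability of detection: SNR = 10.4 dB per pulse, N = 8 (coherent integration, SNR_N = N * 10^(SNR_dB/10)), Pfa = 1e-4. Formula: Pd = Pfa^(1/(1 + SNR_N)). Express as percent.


SNR_lin = 10^(10.4/10) = 10.96478
SNR_N = 8 * 10.96478 = 87.71824
1/(1 + SNR_N) = 1/88.71824 = 0.0112716
Pd = (1e-4)^0.0112716 = 0.90139
Pd = 90.1%

90.1%


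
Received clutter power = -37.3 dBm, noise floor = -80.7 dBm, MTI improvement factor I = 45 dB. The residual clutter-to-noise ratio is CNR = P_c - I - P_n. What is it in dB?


CNR = -37.3 - 45 - (-80.7) = -1.6 dB

-1.6 dB


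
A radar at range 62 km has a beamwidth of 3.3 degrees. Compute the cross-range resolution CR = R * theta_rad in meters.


BW_rad = 0.057595865
CR = 62000 * 0.057595865 = 3570.9 m

3570.9 m


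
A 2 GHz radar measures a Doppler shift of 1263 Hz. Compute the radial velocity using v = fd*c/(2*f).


v = 1263 * 3e8 / (2 * 2000000000.0) = 94.7 m/s

94.7 m/s


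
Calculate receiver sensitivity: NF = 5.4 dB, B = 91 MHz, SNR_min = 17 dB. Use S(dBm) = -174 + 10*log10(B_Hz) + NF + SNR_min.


10*log10(91000000.0) = 79.59
S = -174 + 79.59 + 5.4 + 17 = -72.0 dBm

-72.0 dBm


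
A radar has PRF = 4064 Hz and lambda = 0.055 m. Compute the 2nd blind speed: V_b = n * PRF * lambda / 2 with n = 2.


V_blind = 2 * 4064 * 0.055 / 2 = 223.5 m/s

223.5 m/s


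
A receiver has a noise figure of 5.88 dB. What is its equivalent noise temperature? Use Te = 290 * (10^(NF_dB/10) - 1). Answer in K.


NF_lin = 10^(5.88/10) = 3.872576
Te = 290 * (3.872576 - 1) = 833.0 K

833.0 K


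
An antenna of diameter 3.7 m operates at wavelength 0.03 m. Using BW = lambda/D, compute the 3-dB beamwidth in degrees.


BW_rad = 0.03 / 3.7 = 0.008108
BW_deg = 0.46 degrees

0.46 degrees


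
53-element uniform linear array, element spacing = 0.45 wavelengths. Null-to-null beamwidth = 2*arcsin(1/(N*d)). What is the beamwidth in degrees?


1/(N*d) = 1/(53*0.45) = 0.041929
BW = 2*arcsin(0.041929) = 4.8 degrees

4.8 degrees


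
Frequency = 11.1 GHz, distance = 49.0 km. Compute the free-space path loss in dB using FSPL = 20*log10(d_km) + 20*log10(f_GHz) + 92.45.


20*log10(49.0) = 33.8
20*log10(11.1) = 20.91
FSPL = 147.2 dB

147.2 dB


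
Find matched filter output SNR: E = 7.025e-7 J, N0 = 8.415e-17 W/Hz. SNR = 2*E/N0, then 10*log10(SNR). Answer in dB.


SNR_lin = 2 * 7.025e-7 / 8.415e-17 = 1.67e10
SNR_dB = 10*log10(1.67e10) = 102.2 dB

102.2 dB


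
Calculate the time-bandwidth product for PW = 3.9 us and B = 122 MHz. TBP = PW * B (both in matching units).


TBP = 3.9 * 122 = 475.8

475.8


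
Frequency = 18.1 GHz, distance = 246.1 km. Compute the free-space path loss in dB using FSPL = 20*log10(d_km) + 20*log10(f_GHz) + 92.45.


20*log10(246.1) = 47.82
20*log10(18.1) = 25.15
FSPL = 165.4 dB

165.4 dB


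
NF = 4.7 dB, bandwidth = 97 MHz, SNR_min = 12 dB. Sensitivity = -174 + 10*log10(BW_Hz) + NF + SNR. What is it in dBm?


10*log10(97000000.0) = 79.87
S = -174 + 79.87 + 4.7 + 12 = -77.4 dBm

-77.4 dBm


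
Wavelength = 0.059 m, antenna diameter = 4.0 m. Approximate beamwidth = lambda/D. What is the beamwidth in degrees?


BW_rad = 0.059 / 4.0 = 0.01475
BW_deg = 0.85 degrees

0.85 degrees


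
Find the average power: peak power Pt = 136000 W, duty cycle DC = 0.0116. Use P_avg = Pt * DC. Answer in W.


P_avg = 136000 * 0.0116 = 1577.6 W

1577.6 W


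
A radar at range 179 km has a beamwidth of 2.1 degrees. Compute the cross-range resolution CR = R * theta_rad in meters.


BW_rad = 0.036651914
CR = 179000 * 0.036651914 = 6560.7 m

6560.7 m


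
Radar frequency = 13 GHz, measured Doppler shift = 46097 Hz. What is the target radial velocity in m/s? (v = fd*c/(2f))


v = 46097 * 3e8 / (2 * 13000000000.0) = 531.9 m/s

531.9 m/s


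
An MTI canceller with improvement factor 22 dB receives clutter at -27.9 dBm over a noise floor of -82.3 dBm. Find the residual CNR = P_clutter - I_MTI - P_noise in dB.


CNR = -27.9 - 22 - (-82.3) = 32.4 dB

32.4 dB


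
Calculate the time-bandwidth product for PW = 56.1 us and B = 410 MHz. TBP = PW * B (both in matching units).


TBP = 56.1 * 410 = 23001.0

23001.0


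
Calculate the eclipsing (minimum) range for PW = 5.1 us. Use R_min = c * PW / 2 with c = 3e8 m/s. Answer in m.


R_min = 3e8 * 5.1e-6 / 2 = 765.0 m

765.0 m


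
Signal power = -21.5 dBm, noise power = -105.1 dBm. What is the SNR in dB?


SNR = -21.5 - (-105.1) = 83.6 dB

83.6 dB


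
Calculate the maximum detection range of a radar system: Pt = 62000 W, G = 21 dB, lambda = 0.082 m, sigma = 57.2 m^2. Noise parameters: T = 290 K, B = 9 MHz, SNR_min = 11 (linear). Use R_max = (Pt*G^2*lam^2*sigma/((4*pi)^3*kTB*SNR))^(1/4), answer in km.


G_lin = 10^(21/10) = 125.892541
R^4 = 62000 * 125.892541^2 * 0.082^2 * 57.2 / ((4*pi)^3 * 1.38e-23 * 290 * 9000000.0 * 11)
R^4 = 4.80699e17 m^4
R_max = (4.80699e17)^(1/4) = 26331.1 m = 26.3 km

26.3 km


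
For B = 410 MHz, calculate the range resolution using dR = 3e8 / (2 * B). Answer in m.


dR = 3e8 / (2 * 410000000.0) = 0.37 m

0.37 m


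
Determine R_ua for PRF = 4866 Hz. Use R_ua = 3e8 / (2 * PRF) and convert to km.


R_ua = 3e8 / (2 * 4866) = 30826.1 m = 30.8 km

30.8 km


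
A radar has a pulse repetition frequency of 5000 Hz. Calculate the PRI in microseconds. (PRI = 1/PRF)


PRI = 1/5000 = 0.0002 s = 200.0 us

200.0 us


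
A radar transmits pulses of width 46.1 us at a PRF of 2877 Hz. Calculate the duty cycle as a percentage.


DC = 46.1e-6 * 2877 * 100 = 13.26%

13.26%


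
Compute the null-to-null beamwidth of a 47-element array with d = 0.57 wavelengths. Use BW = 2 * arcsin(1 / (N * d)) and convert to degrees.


1/(N*d) = 1/(47*0.57) = 0.037327
BW = 2*arcsin(0.037327) = 4.3 degrees

4.3 degrees


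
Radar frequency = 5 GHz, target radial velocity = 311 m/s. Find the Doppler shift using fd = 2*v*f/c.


fd = 2 * 311 * 5000000000.0 / 3e8 = 10366.7 Hz

10366.7 Hz


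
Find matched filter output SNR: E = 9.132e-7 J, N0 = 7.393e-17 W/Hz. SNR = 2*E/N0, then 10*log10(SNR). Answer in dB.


SNR_lin = 2 * 9.132e-7 / 7.393e-17 = 2.47e10
SNR_dB = 10*log10(2.47e10) = 103.9 dB

103.9 dB


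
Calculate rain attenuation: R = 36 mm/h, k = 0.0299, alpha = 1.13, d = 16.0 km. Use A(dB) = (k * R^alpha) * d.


gamma = 0.0299 * 36^1.13 = 1.715114 dB/km
A = 1.715114 * 16.0 = 27.44 dB

27.44 dB


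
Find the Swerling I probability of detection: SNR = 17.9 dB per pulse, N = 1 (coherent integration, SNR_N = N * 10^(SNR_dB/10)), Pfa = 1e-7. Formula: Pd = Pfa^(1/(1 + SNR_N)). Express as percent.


SNR_lin = 10^(17.9/10) = 61.6595
SNR_N = 1 * 61.6595 = 61.6595
1/(1 + SNR_N) = 1/62.6595 = 0.0159593
Pd = (1e-7)^0.0159593 = 0.77319
Pd = 77.3%

77.3%


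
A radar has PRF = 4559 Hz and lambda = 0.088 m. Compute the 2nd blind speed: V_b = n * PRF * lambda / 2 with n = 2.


V_blind = 2 * 4559 * 0.088 / 2 = 401.2 m/s

401.2 m/s


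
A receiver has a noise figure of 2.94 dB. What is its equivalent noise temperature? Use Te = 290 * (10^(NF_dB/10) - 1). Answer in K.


NF_lin = 10^(2.94/10) = 1.967886
Te = 290 * (1.967886 - 1) = 280.7 K

280.7 K


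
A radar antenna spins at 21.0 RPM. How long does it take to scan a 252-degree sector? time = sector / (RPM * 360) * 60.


t = 252 / (21.0 * 360) * 60 = 2.0 s

2.0 s


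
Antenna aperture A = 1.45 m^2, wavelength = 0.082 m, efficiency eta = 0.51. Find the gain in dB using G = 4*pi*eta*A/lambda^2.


G_linear = 4*pi*0.51*1.45/0.082^2 = 1382.04
G_dB = 10*log10(1382.04) = 31.4 dB

31.4 dB


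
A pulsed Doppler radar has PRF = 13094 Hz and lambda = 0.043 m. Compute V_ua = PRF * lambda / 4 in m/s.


V_ua = 13094 * 0.043 / 4 = 140.8 m/s

140.8 m/s


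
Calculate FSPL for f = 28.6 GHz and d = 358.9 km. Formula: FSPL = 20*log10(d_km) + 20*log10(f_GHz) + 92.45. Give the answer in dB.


20*log10(358.9) = 51.1
20*log10(28.6) = 29.13
FSPL = 172.7 dB

172.7 dB


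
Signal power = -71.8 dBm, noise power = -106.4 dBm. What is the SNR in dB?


SNR = -71.8 - (-106.4) = 34.6 dB

34.6 dB


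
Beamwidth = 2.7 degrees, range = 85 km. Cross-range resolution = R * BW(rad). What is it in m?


BW_rad = 0.04712389
CR = 85000 * 0.04712389 = 4005.5 m

4005.5 m


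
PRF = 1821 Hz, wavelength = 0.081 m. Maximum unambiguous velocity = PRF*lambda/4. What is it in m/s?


V_ua = 1821 * 0.081 / 4 = 36.9 m/s

36.9 m/s


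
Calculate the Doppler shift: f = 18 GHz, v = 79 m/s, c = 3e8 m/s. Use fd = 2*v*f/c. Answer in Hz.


fd = 2 * 79 * 18000000000.0 / 3e8 = 9480.0 Hz

9480.0 Hz


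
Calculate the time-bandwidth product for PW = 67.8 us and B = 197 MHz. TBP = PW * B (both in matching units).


TBP = 67.8 * 197 = 13356.6

13356.6


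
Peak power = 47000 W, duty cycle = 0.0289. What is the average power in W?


P_avg = 47000 * 0.0289 = 1358.3 W

1358.3 W


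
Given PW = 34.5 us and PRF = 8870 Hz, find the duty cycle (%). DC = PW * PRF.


DC = 34.5e-6 * 8870 * 100 = 30.6%

30.6%


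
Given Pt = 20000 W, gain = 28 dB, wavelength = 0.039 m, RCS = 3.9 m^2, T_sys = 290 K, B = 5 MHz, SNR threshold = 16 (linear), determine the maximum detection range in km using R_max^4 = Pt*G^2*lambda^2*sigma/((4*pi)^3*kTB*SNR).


G_lin = 10^(28/10) = 630.957344
R^4 = 20000 * 630.957344^2 * 0.039^2 * 3.9 / ((4*pi)^3 * 1.38e-23 * 290 * 5000000.0 * 16)
R^4 = 7.43408e16 m^4
R_max = (7.43408e16)^(1/4) = 16512.3 m = 16.5 km

16.5 km


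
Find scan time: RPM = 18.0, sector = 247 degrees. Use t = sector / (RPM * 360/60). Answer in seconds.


t = 247 / (18.0 * 360) * 60 = 2.29 s

2.29 s


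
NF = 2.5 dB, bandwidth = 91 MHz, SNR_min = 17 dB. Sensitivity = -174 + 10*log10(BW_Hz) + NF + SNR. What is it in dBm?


10*log10(91000000.0) = 79.59
S = -174 + 79.59 + 2.5 + 17 = -74.9 dBm

-74.9 dBm


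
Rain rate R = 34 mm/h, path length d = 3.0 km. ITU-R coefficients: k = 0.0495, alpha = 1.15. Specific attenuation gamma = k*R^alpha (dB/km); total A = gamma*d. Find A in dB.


gamma = 0.0495 * 34^1.15 = 2.856314 dB/km
A = 2.856314 * 3.0 = 8.57 dB

8.57 dB


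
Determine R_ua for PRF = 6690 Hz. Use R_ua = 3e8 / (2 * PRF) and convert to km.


R_ua = 3e8 / (2 * 6690) = 22421.5 m = 22.4 km

22.4 km


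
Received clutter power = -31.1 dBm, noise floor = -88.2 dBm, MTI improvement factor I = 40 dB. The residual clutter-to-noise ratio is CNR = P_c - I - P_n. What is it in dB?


CNR = -31.1 - 40 - (-88.2) = 17.1 dB

17.1 dB


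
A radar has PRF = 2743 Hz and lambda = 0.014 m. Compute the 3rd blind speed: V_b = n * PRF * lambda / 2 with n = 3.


V_blind = 3 * 2743 * 0.014 / 2 = 57.6 m/s

57.6 m/s
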